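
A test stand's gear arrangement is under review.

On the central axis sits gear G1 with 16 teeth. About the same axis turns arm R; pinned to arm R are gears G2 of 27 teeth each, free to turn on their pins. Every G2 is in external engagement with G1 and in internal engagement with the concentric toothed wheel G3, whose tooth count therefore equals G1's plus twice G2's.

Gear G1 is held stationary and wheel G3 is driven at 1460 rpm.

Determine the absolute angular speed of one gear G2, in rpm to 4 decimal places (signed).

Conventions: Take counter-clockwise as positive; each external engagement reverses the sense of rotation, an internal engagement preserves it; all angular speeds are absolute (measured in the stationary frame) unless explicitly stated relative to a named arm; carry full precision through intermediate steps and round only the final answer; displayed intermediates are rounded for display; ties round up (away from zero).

recognized (axles ride arm R): planetary set, 16/27/70 teeth
normalise by the input: solve with ω_ring = 1, then scale by 1460 rpm
ring teeth: 16 + 2·27 = 70
16(ω_sun−ω_arm) = −70(ω_ring−ω_arm),  ω_sun = 0, ω_ring = 1
16(0−ω_arm) = −70(1−ω_arm)  ⇒  86·ω_arm = 70  ⇒  ω_arm = 35/43
sun–planet mesh: 16·(0−35/43) = −27·(ω_p−ω_arm)  ⇒  ω_p−ω_arm = 560/1161
ω_p = 35/43 + 560/1161 = 35/27
scale: ω_p = 35/27 × 1460 rpm = +1892.5926 rpm

+1892.5926 rpm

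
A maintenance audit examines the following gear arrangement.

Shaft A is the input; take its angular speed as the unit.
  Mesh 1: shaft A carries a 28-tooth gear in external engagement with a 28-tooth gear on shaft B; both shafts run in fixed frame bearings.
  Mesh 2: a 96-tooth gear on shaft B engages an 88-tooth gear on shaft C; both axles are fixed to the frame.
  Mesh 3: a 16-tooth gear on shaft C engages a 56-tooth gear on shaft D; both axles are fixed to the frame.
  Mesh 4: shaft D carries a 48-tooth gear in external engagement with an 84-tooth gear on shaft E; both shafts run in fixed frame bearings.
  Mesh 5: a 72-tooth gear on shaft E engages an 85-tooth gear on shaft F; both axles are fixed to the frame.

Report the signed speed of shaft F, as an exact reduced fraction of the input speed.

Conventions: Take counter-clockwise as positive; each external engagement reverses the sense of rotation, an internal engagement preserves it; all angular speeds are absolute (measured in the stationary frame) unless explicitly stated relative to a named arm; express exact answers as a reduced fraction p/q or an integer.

-6912/45815

5-mesh fixed-axis compound train (all bearings frame-fixed)
mesh 1 [28T→28T]: |ω|/ω_in = 1×28/28 = 1, sense flips to −
mesh 2 [96T→88T]: |ω|/ω_in = 1×96/88 = 12/11, sense flips to +
mesh 3 [16T→56T]: |ω|/ω_in = (12/11)×16/56 = 24/77, sense flips to −
mesh 4 [48T→84T]: |ω|/ω_in = (24/77)×48/84 = 96/539, sense flips to +
mesh 5 [72T→85T]: |ω|/ω_in = (96/539)×72/85 = 6912/45815, sense flips to −
signed output speed (× input speed) = -6912/45815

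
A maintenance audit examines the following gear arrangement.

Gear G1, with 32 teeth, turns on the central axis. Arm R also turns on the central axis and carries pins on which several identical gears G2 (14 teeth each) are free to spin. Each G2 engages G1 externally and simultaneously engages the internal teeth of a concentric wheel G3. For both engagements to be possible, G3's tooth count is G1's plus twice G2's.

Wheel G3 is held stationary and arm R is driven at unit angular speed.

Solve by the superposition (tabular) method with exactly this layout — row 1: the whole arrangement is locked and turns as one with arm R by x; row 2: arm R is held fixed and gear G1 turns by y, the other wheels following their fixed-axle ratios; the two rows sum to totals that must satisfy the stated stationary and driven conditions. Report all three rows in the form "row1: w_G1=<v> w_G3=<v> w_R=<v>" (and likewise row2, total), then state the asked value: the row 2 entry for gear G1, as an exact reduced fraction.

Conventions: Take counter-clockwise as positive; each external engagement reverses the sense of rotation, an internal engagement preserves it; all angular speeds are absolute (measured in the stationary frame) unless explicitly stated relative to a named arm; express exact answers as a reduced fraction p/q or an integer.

topology: planetary set — G1 32T / G2 14T / G3 60T, arm = carrier (Willis)
superposition row 1 [locked train]: every member turns x
row 2: sun turns y, ring = −(32/60)·y, arm 0
boundary: total ω_ring = x − (32/60)·y = 0 and total ω_arm = x = 1  ⇒  y = 15/8, x = 1
row 2 ring = −(32/60)·15/8 = -1
totals (row 1 + row 2): sun 1 + 15/8 = 23/8, ring 1 + (-1) = 0, arm 1 + 0 = 1
asked cell (row2, sun) = 15/8

row1: w_G1=1 w_G3=1 w_R=1
row2: w_G1=15/8 w_G3=-1 w_R=0
total: w_G1=23/8 w_G3=0 w_R=1
asked value: 15/8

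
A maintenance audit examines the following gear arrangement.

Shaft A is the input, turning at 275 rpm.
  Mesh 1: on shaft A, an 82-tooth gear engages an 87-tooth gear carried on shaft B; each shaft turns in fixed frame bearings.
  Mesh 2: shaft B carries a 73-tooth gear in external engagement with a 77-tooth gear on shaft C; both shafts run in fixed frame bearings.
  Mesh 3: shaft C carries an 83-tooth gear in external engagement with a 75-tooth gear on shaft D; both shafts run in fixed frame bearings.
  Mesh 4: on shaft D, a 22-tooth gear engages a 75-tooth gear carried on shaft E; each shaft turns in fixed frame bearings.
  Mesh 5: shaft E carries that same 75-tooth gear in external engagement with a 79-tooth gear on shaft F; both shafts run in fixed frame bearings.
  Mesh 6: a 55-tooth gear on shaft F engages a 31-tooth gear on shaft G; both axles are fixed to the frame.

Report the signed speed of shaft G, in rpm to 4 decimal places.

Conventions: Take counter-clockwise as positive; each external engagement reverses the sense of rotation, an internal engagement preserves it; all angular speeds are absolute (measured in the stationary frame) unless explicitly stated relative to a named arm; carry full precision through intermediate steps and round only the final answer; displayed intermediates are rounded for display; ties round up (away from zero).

+134.3609 rpm

topology: fixed-axis compound train — 6 meshes, A→G
mesh 1 [82T→87T]: ω = 275.0000×82/87 = 259.1954 rpm, sense flips to −
mesh 2 [73T→77T]: ω = 259.1954×73/77 = 245.7307 rpm, sense flips to +
mesh 3 [83T→75T]: ω = 245.7307×83/75 = 271.9420 rpm, sense flips to −
mesh 4 [22T→75T]: ω = 271.9420×22/75 = 79.7696 rpm, sense flips to +
mesh 5 [75T→79T]: ω = 79.7696×75/79 = 75.7307 rpm, sense flips to −
mesh 6 [55T→31T]: ω = 75.7307×55/31 = 134.3609 rpm, sense flips to +
signed output speed = +134.3609 rpm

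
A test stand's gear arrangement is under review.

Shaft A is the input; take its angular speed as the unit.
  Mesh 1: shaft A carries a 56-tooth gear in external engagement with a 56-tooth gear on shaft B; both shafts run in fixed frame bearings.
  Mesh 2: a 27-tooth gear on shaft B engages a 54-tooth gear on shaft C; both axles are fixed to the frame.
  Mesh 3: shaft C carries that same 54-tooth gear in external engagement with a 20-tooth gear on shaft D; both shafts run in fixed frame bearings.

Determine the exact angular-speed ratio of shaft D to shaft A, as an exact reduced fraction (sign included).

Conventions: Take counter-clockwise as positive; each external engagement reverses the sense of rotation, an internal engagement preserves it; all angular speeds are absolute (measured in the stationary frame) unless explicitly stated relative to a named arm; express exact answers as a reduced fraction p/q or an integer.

class = fixed-axis compound train [3 meshes; 3 ratios multiply, 3 sense flips]
mesh 1 [56T→56T]: running ratio 1, sense −
mesh 2 [27T→54T]: running ratio 1/2, sense +
mesh 3 [54T→20T]: running ratio 27/20, sense −
ω_out/ω_in = -27/20

-27/20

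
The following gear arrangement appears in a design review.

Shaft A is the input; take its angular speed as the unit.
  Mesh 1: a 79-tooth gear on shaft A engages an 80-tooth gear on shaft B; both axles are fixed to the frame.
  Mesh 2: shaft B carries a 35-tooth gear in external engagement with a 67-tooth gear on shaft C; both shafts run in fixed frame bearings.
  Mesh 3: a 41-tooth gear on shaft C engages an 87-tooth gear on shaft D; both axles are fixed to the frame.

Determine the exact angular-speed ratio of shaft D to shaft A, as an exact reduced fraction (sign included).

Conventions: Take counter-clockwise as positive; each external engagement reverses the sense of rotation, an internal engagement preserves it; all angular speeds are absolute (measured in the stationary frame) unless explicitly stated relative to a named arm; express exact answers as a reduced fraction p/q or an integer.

class = fixed-axis compound train [3 meshes; 3 ratios multiply, 3 sense flips]
mesh 1 [79T→80T]: running ratio 79/80, sense −
mesh 2 [35T→67T]: running ratio 553/1072, sense +
mesh 3 [41T→87T]: running ratio 22673/93264, sense −
ω_out/ω_in = -22673/93264

-22673/93264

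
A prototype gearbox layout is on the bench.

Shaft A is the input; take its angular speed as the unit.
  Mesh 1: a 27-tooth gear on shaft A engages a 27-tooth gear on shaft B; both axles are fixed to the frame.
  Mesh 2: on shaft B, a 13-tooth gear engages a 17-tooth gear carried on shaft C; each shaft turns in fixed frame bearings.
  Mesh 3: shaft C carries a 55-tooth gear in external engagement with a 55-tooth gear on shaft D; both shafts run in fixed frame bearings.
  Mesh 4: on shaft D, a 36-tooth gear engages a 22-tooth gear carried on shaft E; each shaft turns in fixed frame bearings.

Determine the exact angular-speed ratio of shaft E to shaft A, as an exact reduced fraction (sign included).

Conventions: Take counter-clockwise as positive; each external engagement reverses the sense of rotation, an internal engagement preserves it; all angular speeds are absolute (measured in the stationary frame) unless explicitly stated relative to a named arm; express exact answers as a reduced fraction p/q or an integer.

234/187

class = fixed-axis compound train [4 meshes; 4 ratios multiply, 4 sense flips]
mesh 1 [27T→27T]: running ratio 1, sense −
mesh 2 [13T→17T]: running ratio 13/17, sense +
mesh 3 [55T→55T]: running ratio 13/17, sense −
mesh 4 [36T→22T]: running ratio 234/187, sense +
ω_out/ω_in = 234/187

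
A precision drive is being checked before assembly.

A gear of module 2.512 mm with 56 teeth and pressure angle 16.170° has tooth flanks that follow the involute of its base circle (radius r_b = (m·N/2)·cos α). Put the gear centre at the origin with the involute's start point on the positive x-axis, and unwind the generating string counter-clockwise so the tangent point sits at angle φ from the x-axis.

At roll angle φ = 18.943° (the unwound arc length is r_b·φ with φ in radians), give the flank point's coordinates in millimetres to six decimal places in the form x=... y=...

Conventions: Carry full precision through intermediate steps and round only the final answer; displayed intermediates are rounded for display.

x=71.145270 y=0.804915

class = single-mesh tooth geometry [base-circle involute, m = 2.512, 56T]
pitch radius r_p = m·N/2 = 2.512·56/2 = 70.336000
base radius r_b = r_p·cos α = 70.336000·cos 16.170° = 67.553482
roll angle φ = 18.943° = 0.33061772 rad
x = r_b·(cos φ + φ·sin φ) = 71.145270
y = r_b·(sin φ − φ·cos φ) = 0.804915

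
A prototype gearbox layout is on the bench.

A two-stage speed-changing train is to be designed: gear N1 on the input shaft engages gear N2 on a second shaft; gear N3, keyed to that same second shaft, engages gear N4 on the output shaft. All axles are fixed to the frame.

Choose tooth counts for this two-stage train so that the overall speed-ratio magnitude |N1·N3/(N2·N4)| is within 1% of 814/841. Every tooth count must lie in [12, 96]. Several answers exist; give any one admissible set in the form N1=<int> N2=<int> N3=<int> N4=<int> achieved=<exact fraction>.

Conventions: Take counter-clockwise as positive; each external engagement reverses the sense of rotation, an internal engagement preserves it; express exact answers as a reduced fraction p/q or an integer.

class = fixed-axis compound train [2-stage, 814/841 wanted]
target = 814/841 in lowest terms: an exact hit needs N1·N3 = k·814 and N2·N4 = k·841 for one integer k, every count in [12, 96]; additionally prefer no 1:1 stage (N1 ≠ N2, N3 ≠ N4)
k = 1: N1·N3 = 814 = 22·37, N2·N4 = 841 = 29·29
achieved = 22·37/(29·29) = 814/841; |achieved − target| = 0 ≤ 407/42050 ✓

N1=22 N2=29 N3=37 N4=29 achieved=814/841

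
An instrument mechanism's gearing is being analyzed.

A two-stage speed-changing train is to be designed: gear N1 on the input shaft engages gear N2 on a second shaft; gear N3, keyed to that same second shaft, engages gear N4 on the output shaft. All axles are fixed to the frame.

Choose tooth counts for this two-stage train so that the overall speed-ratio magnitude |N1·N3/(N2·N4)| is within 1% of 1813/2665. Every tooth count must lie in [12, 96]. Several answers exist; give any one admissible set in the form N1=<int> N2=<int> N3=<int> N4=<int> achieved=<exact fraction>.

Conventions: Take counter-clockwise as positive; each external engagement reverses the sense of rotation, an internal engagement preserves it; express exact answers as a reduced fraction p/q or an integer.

N1=37 N2=41 N3=49 N4=65 achieved=1813/2665

2-stage fixed-axis compound train for ratio 1813/2665
target = 1813/2665 in lowest terms: an exact hit needs N1·N3 = k·1813 and N2·N4 = k·2665 for one integer k, every count in [12, 96]; additionally prefer no 1:1 stage (N1 ≠ N2, N3 ≠ N4)
k = 1: N1·N3 = 1813 = 37·49, N2·N4 = 2665 = 41·65
achieved = 37·49/(41·65) = 1813/2665; |achieved − target| = 0 ≤ 1813/266500 ✓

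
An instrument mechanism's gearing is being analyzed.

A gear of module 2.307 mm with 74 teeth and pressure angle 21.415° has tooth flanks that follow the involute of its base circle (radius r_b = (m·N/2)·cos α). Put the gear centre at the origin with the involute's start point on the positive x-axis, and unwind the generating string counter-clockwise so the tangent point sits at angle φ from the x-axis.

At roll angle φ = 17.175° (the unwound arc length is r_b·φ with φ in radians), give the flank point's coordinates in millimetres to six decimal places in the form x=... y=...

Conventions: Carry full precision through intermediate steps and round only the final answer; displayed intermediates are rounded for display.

recognized (one wheel, involute flank): single-mesh tooth geometry, m = 2.307, N = 74
pitch radius r_p = m·N/2 = 2.307·74/2 = 85.359000
base radius r_b = r_p·cos α = 85.359000·cos 21.415° = 79.465837
roll angle φ = 17.175° = 0.29976030 rad
x = r_b·(cos φ + φ·sin φ) = 82.956284
y = r_b·(sin φ − φ·cos φ) = 0.707089

x=82.956284 y=0.707089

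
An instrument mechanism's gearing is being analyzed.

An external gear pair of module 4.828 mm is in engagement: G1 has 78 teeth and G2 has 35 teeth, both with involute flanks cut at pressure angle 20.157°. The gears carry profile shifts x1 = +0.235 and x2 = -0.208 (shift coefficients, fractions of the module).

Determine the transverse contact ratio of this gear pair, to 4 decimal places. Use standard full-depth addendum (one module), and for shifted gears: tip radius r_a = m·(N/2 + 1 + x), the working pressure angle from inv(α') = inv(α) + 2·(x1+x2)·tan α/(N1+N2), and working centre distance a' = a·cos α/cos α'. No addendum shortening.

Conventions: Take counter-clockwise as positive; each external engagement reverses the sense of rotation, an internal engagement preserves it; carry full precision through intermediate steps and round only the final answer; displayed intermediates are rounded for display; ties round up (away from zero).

1.7578

class = single-mesh tooth geometry [involute pair 78T × 35T, m = 4.828]
base radii: r_b1 = 176.759473, r_b2 = 79.315148
tip radii: r_a1 = 194.254580, r_a2 = 88.313776
inv(α') = inv(20.157°) + 2·(+0.235-0.208)·tan α/(78+35) = 0.01544591  ⇒  α' = 20.23129°
a' = a·cos α / cos α' = 272.7820·cos 20.157°/cos 20.23129° = 272.912126
action lengths: √(r_a1²−r_b1²) = 80.566311, √(r_a2²−r_b2²) = 38.838516
base pitch p_b = π·m·cos α = 14.238622
CR = (80.566311 + 38.838516 − 272.912126·sin 20.23129°)/14.238622 = 1.757817
contact ratio ≈ 1.7578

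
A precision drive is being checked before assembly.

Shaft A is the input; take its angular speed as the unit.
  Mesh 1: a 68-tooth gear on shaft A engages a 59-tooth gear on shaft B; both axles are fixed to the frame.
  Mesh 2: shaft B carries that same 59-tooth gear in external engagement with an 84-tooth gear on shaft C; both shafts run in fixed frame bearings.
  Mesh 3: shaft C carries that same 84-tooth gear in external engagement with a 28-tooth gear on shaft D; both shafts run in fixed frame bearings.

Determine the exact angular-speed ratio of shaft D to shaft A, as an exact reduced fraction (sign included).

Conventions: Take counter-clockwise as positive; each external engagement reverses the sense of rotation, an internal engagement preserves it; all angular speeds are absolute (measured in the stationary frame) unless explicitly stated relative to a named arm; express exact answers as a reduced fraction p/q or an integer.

class = fixed-axis compound train [3 meshes; 3 ratios multiply, 3 sense flips]
mesh 1 [68T→59T]: running ratio 68/59, sense −
mesh 2 [59T→84T]: running ratio 17/21, sense +
mesh 3 [84T→28T]: running ratio 17/7, sense −
ω_out/ω_in = -17/7

-17/7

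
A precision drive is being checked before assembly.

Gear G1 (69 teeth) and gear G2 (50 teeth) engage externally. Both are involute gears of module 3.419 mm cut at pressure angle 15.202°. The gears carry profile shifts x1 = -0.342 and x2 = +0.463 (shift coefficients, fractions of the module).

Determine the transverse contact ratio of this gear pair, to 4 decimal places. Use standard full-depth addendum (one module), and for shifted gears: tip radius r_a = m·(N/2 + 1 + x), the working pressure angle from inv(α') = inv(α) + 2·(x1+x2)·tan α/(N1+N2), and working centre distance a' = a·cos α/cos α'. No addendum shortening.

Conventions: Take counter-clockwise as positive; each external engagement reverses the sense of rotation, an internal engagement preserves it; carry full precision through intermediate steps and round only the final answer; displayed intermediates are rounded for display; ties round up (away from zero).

2.0197

recognized (one external pair, fixed centres): single-mesh tooth geometry, m = 3.419, N1 = 69, N2 = 50
base radii: r_b1 = 113.827924, r_b2 = 82.484003
tip radii: r_a1 = 120.205202, r_a2 = 90.476997
inv(α') = inv(15.202°) + 2·(-0.342+0.463)·tan α/(69+50) = 0.00695911  ⇒  α' = 15.61869°
a' = a·cos α / cos α' = 203.4305·cos 15.202°/cos 15.61869° = 203.838712
action lengths: √(r_a1²−r_b1²) = 38.632815, √(r_a2²−r_b2²) = 37.181666
base pitch p_b = π·m·cos α = 10.365245
CR = (38.632815 + 37.181666 − 203.838712·sin 15.61869°)/10.365245 = 2.019650
contact ratio ≈ 2.0197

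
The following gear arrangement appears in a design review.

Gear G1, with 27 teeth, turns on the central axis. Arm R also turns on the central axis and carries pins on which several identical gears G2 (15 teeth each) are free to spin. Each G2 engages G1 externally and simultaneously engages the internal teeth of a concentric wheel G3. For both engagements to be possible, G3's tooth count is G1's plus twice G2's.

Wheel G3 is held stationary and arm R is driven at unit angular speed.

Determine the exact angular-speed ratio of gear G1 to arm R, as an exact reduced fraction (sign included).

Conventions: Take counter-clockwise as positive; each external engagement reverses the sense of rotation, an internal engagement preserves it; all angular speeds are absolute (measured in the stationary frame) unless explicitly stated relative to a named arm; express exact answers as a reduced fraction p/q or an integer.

planetary set (27T centre, 15T on arm, 57T internal) — Willis relation
ring teeth: 27 + 2·15 = 57
27(ω_sun−ω_arm) = −57(ω_ring−ω_arm),  ω_ring = 0, ω_arm = 1
ω_sun = 1 − (57/27)(0−1) = 28/9
ω_out/ω_in = 28/9

28/9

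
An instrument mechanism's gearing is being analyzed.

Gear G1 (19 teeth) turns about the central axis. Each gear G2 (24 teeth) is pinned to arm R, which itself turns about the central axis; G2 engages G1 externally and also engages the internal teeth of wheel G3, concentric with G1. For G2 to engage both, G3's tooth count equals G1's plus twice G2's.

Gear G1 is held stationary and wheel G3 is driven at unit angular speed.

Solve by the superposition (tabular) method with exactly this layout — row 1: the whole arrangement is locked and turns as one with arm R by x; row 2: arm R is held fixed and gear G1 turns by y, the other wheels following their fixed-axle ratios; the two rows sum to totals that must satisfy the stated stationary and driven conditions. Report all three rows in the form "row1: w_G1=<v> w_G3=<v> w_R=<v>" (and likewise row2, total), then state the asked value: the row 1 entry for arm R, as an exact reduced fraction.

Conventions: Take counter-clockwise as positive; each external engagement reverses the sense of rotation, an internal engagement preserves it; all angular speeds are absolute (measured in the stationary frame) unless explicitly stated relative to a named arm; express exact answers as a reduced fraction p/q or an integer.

class = planetary set [G3 = 19+2·24 = 67; Willis about the carrier]
superposition row 1 [locked train]: every member turns x
superposition row 2 [arm held]: sun y, ring −(19/67)·y, arm 0
boundary: total ω_sun = x + y = 0 and total ω_ring = x − (19/67)·y = 1  ⇒  y = -67/86, x = 67/86
row 2 ring = −(19/67)·(-67/86) = 19/86
totals (row 1 + row 2): sun 67/86 + (-67/86) = 0, ring 67/86 + 19/86 = 1, arm 67/86 + 0 = 67/86
asked cell (row1, arm) = 67/86

row1: w_G1=67/86 w_G3=67/86 w_R=67/86
row2: w_G1=-67/86 w_G3=19/86 w_R=0
total: w_G1=0 w_G3=1 w_R=67/86
asked value: 67/86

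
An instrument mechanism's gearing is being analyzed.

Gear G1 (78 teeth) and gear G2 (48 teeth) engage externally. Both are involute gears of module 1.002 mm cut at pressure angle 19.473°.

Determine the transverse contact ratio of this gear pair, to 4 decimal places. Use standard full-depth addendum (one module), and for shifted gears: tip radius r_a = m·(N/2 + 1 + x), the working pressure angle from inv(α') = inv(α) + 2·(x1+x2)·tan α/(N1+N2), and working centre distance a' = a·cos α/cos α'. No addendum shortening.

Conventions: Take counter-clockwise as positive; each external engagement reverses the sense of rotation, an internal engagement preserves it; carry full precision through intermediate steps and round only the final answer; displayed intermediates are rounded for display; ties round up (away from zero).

1.8157

recognized (one external pair, fixed centres): single-mesh tooth geometry, m = 1.002, N1 = 78, N2 = 48
base radii: r_b1 = 36.842687, r_b2 = 22.672423
tip radii: r_a1 = 40.080000, r_a2 = 25.050000
no profile shift: α' = α, a' = a
action lengths: √(r_a1²−r_b1²) = 15.780456, √(r_a2²−r_b2²) = 10.651936
base pitch p_b = π·m·cos α = 2.967813
CR = (15.780456 + 10.651936 − 63.126000·sin 19.47300°)/2.967813 = 1.815661
contact ratio ≈ 1.8157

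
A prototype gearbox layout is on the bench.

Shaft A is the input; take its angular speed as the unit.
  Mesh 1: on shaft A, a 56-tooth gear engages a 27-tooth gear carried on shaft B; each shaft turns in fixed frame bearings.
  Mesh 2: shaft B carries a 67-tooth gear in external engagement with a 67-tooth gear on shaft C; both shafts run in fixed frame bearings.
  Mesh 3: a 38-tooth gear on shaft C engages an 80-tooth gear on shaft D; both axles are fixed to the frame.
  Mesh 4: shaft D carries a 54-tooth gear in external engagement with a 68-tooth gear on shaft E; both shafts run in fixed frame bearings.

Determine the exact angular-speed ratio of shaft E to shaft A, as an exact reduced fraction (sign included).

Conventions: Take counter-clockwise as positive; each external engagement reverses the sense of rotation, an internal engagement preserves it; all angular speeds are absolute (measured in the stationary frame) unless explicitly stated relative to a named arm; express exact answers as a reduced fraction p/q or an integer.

class = fixed-axis compound train [4 meshes; 4 ratios multiply, 4 sense flips]
mesh 1 [56T→27T]: running ratio 56/27, sense −
mesh 2 [67T→67T]: running ratio 56/27, sense +
mesh 3 [38T→80T]: running ratio 133/135, sense −
mesh 4 [54T→68T]: running ratio 133/170, sense +
ω_out/ω_in = 133/170

133/170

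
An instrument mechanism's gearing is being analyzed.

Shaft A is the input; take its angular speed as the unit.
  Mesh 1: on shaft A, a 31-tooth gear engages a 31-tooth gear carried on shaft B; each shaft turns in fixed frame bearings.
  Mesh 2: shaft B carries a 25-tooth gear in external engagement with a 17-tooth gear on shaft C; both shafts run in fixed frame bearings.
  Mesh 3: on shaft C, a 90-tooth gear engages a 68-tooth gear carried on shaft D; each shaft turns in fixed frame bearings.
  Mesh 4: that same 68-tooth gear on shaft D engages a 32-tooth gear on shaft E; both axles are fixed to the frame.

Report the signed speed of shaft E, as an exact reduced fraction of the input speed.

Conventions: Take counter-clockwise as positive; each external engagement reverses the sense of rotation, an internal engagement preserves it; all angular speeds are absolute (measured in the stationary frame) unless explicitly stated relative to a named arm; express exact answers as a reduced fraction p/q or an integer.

4-mesh fixed-axis compound train (all bearings frame-fixed)
mesh 1 [31T→31T]: |ω|/ω_in = 1×31/31 = 1, sense flips to −
mesh 2 [25T→17T]: |ω|/ω_in = 1×25/17 = 25/17, sense flips to +
mesh 3 [90T→68T]: |ω|/ω_in = (25/17)×90/68 = 1125/578, sense flips to −
mesh 4 [68T→32T]: |ω|/ω_in = (1125/578)×68/32 = 1125/272, sense flips to +
signed output speed (× input speed) = 1125/272

1125/272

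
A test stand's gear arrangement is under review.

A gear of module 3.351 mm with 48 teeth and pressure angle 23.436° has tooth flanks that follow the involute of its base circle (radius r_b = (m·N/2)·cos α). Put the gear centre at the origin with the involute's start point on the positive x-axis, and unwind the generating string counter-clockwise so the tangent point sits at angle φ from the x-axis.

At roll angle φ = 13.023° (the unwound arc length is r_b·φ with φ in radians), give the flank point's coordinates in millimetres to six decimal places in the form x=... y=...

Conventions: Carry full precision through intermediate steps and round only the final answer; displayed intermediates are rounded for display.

x=75.670946 y=0.287338

single-mesh involute tooth geometry (48T wheel at module 3.351)
pitch radius r_p = m·N/2 = 3.351·48/2 = 80.424000
base radius r_b = r_p·cos α = 80.424000·cos 23.436° = 73.789415
roll angle φ = 13.023° = 0.22729423 rad
x = r_b·(cos φ + φ·sin φ) = 75.670946
y = r_b·(sin φ − φ·cos φ) = 0.287338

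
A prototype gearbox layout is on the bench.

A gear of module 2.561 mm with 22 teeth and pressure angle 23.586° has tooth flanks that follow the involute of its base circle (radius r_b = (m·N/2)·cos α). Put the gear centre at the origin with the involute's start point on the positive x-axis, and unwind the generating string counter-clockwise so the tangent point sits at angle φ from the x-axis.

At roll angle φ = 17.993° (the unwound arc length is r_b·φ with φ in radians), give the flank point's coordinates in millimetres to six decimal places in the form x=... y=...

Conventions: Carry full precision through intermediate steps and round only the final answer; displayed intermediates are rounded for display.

class = single-mesh tooth geometry [base-circle involute, m = 2.561, 22T]
pitch radius r_p = m·N/2 = 2.561·22/2 = 28.171000
base radius r_b = r_p·cos α = 28.171000·cos 23.586° = 25.817609
roll angle φ = 17.993° = 0.31403709 rad
x = r_b·(cos φ + φ·sin φ) = 27.059451
y = r_b·(sin φ − φ·cos φ) = 0.263906

x=27.059451 y=0.263906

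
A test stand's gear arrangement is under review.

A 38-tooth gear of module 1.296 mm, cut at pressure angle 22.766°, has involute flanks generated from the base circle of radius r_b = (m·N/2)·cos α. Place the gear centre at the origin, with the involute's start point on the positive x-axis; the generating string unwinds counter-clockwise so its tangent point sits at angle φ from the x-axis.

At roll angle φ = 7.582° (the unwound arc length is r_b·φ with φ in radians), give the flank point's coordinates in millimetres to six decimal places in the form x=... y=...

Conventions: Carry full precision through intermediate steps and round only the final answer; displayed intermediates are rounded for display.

single-mesh involute tooth geometry (38T wheel at module 1.296)
pitch radius r_p = m·N/2 = 1.296·38/2 = 24.624000
base radius r_b = r_p·cos α = 24.624000·cos 22.766° = 22.705617
roll angle φ = 7.582° = 0.13233086 rad
x = r_b·(cos φ + φ·sin φ) = 22.903551
y = r_b·(sin φ − φ·cos φ) = 0.017508

x=22.903551 y=0.017508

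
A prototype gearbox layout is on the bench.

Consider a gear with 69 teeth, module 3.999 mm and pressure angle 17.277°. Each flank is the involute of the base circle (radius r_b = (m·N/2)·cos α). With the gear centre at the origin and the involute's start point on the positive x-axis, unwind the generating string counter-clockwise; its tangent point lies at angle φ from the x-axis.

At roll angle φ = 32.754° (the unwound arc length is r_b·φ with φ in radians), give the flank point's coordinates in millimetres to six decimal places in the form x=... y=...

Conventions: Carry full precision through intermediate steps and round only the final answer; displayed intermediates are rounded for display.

recognized (one wheel, involute flank): single-mesh tooth geometry, m = 3.999, N = 69
pitch radius r_p = m·N/2 = 3.999·69/2 = 137.965500
base radius r_b = r_p·cos α = 137.965500·cos 17.277° = 131.740510
roll angle φ = 32.754° = 0.57166514 rad
x = r_b·(cos φ + φ·sin φ) = 151.539930
y = r_b·(sin φ − φ·cos φ) = 7.938958

x=151.539930 y=7.938958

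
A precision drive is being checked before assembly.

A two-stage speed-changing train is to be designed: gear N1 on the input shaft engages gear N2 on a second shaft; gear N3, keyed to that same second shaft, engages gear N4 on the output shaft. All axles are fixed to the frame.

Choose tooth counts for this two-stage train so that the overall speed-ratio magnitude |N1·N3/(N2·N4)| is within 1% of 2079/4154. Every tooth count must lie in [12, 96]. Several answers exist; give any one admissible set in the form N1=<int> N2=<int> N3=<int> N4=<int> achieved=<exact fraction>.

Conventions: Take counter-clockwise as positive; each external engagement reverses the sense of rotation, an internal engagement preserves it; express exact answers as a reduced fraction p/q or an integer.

2-stage fixed-axis compound train for ratio 2079/4154
target = 2079/4154 in lowest terms: an exact hit needs N1·N3 = k·2079 and N2·N4 = k·4154 for one integer k, every count in [12, 96]; additionally prefer no 1:1 stage (N1 ≠ N2, N3 ≠ N4)
k = 1: N1·N3 = 2079 = 27·77, N2·N4 = 4154 = 62·67
achieved = 27·77/(62·67) = 2079/4154; |achieved − target| = 0 ≤ 2079/415400 ✓

N1=27 N2=62 N3=77 N4=67 achieved=2079/4154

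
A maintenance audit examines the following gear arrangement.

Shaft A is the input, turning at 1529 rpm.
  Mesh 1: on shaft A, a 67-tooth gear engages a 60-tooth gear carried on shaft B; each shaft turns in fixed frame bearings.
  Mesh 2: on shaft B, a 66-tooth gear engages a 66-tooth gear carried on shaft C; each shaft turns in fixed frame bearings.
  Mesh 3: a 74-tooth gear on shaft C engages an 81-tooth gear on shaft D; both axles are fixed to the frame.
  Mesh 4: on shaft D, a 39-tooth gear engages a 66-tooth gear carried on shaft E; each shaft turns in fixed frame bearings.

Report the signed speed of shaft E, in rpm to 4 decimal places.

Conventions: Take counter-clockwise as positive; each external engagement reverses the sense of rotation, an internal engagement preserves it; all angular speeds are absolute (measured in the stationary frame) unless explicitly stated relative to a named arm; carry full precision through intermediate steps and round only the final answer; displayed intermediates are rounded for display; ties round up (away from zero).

+921.7187 rpm

class = fixed-axis compound train [4 meshes; 4 ratios multiply, 4 sense flips]
mesh 1 [67T→60T]: ω = 1529.0000×67/60 = 1707.3833 rpm, sense flips to −
mesh 2 [66T→66T]: ω = 1707.3833×66/66 = 1707.3833 rpm, sense flips to +
mesh 3 [74T→81T]: ω = 1707.3833×74/81 = 1559.8317 rpm, sense flips to −
mesh 4 [39T→66T]: ω = 1559.8317×39/66 = 921.7187 rpm, sense flips to +
signed output speed = +921.7187 rpm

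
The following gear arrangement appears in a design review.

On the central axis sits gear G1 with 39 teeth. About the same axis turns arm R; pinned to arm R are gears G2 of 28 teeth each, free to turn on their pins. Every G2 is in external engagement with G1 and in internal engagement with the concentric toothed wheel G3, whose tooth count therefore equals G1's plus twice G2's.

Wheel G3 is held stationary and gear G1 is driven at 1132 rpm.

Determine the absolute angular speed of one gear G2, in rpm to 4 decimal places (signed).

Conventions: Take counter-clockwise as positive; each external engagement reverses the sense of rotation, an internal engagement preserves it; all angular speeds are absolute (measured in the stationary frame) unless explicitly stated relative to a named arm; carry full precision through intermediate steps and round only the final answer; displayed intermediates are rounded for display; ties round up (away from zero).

topology: planetary set — G1 39T / G2 28T / G3 95T, arm = carrier (Willis)
normalise by the input: solve with ω_sun = 1, then scale by 1132 rpm
ring teeth: 39 + 2·28 = 95
39(ω_sun−ω_arm) = −95(ω_ring−ω_arm),  ω_ring = 0, ω_sun = 1
39(1−ω_arm) = −95(0−ω_arm)  ⇒  134·ω_arm = 39  ⇒  ω_arm = 39/134
sun–planet mesh: 39·(1−39/134) = −28·(ω_p−ω_arm)  ⇒  ω_p−ω_arm = -3705/3752
ω_p = 39/134 − 3705/3752 = -39/56
scale: ω_p = -39/56 × 1132 rpm = -788.3571 rpm

-788.3571 rpm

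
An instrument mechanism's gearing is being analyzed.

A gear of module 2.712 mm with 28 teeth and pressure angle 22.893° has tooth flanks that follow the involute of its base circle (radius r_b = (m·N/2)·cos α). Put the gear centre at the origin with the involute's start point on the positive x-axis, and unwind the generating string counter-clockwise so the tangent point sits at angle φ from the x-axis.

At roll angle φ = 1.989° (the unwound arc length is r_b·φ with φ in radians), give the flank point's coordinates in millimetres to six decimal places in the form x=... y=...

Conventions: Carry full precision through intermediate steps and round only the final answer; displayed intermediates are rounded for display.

single-mesh involute tooth geometry (28T wheel at module 2.712)
pitch radius r_p = m·N/2 = 2.712·28/2 = 37.968000
base radius r_b = r_p·cos α = 37.968000·cos 22.893° = 34.977372
roll angle φ = 1.989° = 0.03471460 rad
x = r_b·(cos φ + φ·sin φ) = 34.998442
y = r_b·(sin φ − φ·cos φ) = 0.000488

x=34.998442 y=0.000488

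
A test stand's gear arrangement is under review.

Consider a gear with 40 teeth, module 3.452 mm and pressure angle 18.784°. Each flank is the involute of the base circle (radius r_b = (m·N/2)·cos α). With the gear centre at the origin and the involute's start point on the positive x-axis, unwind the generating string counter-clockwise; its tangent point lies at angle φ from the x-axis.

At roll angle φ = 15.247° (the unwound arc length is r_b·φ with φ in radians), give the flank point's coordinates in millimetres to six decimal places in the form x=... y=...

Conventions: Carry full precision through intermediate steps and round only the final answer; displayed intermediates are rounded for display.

x=67.636391 y=0.407677

topology: single-mesh involute geometry — m = 3.452, N = 40
pitch radius r_p = m·N/2 = 3.452·40/2 = 69.040000
base radius r_b = r_p·cos α = 69.040000·cos 18.784° = 65.362876
roll angle φ = 15.247° = 0.26611035 rad
x = r_b·(cos φ + φ·sin φ) = 67.636391
y = r_b·(sin φ − φ·cos φ) = 0.407677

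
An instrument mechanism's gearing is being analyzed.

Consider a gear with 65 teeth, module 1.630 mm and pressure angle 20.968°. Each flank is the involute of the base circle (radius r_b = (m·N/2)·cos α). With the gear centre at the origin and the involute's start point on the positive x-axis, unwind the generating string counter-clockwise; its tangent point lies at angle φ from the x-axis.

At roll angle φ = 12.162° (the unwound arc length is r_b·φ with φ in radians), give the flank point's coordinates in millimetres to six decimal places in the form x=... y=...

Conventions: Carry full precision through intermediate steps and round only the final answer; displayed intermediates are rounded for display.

topology: single-mesh involute geometry — m = 1.630, N = 65
pitch radius r_p = m·N/2 = 1.630·65/2 = 52.975000
base radius r_b = r_p·cos α = 52.975000·cos 20.968° = 49.467018
roll angle φ = 12.162° = 0.21226694 rad
x = r_b·(cos φ + φ·sin φ) = 50.568921
y = r_b·(sin φ − φ·cos φ) = 0.156994

x=50.568921 y=0.156994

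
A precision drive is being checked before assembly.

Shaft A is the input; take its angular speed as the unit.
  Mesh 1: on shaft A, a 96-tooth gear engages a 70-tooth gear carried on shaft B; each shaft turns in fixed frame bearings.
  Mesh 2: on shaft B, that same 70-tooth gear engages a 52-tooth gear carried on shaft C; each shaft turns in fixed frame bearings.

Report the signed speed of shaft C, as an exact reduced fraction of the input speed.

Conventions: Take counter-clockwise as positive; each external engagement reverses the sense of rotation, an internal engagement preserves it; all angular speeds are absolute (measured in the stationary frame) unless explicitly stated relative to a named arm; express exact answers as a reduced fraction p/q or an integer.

24/13

2-mesh fixed-axis compound train (all bearings frame-fixed)
mesh 1 [96T→70T]: |ω|/ω_in = 1×96/70 = 48/35, sense flips to −
mesh 2 [70T→52T]: |ω|/ω_in = (48/35)×70/52 = 24/13, sense flips to +
signed output speed (× input speed) = 24/13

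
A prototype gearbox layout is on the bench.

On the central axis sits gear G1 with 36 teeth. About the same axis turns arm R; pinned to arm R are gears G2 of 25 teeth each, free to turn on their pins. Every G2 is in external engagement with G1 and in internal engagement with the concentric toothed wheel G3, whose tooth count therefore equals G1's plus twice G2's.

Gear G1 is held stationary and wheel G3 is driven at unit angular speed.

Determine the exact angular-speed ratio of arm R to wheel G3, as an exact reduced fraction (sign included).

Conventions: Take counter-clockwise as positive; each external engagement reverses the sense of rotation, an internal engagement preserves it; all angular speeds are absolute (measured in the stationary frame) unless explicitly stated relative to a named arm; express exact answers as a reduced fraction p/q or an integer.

43/61

planetary set (36T centre, 25T on arm, 86T internal) — Willis relation
ring teeth: 36 + 2·25 = 86
36(ω_sun−ω_arm) = −86(ω_ring−ω_arm),  ω_sun = 0, ω_ring = 1
36(0−ω_arm) = −86(1−ω_arm)  ⇒  122·ω_arm = 86  ⇒  ω_arm = 43/61
ω_out/ω_in = 43/61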